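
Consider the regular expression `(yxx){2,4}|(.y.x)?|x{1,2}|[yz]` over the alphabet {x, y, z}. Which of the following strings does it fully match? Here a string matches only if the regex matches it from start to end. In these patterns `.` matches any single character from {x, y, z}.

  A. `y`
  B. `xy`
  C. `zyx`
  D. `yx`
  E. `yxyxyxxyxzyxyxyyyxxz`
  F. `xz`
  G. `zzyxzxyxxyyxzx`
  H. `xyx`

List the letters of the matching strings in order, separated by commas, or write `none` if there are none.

A → match
B → no match
C → no match
D → no match
E → no match
F → no match
G → no match
H → no match

A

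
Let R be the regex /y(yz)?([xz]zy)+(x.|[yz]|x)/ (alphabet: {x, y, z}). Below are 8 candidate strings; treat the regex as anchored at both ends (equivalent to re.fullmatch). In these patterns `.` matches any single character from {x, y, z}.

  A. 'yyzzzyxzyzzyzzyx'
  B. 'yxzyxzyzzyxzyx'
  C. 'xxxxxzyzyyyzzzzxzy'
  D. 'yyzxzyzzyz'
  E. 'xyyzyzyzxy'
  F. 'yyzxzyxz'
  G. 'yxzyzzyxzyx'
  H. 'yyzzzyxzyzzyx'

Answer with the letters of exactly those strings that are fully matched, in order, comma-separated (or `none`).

A, B, D, F, G, H

A → match
B → match
C → no match — must start with 'y'
D → match
E → no match — must start with 'y'
F → match
G → match
H → match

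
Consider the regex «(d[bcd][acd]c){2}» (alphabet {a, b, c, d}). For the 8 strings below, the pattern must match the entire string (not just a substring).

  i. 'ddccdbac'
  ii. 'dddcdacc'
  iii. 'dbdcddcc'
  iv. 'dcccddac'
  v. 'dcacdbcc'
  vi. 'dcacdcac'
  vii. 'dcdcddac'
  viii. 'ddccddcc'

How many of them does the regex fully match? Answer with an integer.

7

i. 'ddccdbac' → match
ii. 'dddcdacc' → no match
iii. 'dbdcddcc' → match
iv. 'dcccddac' → match
v. 'dcacdbcc' → match
vi. 'dcacdcac' → match
vii. 'dcdcddac' → match
viii. 'ddccddcc' → match
Total matched: 7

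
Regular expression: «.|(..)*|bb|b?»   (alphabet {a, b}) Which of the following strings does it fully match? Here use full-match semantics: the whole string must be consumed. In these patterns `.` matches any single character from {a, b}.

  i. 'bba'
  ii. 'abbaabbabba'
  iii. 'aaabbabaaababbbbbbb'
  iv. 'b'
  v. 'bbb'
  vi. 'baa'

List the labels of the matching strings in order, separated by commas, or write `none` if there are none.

iv

i → no match
ii → no match
iii → no match
iv → match
v → no match
vi → no match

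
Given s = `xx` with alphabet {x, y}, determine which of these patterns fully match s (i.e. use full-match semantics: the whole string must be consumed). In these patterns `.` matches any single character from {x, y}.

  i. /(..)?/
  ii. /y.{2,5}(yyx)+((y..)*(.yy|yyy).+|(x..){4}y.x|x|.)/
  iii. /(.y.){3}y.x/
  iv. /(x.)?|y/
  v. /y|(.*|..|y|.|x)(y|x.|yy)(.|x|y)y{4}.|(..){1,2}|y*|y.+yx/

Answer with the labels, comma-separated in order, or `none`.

i → match
ii → no match — must start with `y`
iii → no match
iv → match
v → match

i, iv, v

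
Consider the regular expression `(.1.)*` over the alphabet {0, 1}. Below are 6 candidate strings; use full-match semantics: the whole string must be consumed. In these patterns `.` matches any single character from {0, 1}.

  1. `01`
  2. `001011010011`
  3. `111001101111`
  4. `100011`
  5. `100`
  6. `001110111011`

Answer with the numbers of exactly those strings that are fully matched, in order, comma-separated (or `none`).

none

1 → no match
2 → no match
3 → no match
4 → no match
5 → no match
6 → no match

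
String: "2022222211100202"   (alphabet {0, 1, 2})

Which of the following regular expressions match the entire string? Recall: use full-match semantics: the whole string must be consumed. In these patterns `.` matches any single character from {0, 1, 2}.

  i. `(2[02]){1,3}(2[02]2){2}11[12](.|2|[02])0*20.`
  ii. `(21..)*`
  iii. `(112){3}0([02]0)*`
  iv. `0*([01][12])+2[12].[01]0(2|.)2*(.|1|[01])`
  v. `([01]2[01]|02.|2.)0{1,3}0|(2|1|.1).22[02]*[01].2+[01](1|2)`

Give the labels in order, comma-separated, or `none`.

i → match
ii → no match
iii → no match — must start with "112"
iv → no match
v → no match

i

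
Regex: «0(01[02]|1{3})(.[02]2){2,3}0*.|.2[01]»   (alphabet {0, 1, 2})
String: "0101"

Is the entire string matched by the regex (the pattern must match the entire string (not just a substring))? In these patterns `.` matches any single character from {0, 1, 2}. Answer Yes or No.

No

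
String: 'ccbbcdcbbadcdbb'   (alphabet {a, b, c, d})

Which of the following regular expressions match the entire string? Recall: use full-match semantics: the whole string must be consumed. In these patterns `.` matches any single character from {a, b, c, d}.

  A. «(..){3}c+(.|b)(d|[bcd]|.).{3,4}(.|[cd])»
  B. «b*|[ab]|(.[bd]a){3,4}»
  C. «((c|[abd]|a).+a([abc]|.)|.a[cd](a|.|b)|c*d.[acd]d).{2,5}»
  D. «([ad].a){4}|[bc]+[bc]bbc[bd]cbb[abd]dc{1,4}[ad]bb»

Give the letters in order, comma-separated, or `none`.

A → no match
B → no match
C → match
D → match

C, D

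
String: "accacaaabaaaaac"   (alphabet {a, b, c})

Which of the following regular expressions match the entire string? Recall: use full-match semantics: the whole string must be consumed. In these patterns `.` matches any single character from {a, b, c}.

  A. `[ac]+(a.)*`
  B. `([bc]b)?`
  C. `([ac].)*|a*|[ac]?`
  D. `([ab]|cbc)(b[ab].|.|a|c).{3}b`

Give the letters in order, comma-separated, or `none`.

A

A → match
B → no match
C → no match
D → no match — must end with "b"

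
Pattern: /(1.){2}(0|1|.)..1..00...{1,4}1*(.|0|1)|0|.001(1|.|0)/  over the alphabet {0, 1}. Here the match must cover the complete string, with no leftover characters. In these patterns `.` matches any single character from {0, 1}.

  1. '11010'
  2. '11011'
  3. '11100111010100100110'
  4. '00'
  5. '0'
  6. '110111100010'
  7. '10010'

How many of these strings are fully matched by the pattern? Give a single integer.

1 → no match
2 → no match
3 → no match
4 → no match
5 → match
6 → no match
7 → match
Total matched: 2

2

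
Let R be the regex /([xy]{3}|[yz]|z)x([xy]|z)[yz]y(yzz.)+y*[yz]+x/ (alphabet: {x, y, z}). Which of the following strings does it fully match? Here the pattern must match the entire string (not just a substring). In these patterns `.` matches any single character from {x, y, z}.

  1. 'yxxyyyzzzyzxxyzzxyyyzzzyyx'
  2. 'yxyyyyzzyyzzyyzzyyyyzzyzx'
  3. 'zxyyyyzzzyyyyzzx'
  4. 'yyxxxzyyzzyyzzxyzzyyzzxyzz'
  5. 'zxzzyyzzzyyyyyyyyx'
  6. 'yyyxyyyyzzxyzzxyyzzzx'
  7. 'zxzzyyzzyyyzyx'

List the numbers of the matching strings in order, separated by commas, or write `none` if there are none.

1 → no match
2 → match
3 → match
4 → no match — must end with 'x'
5 → match
6 → match
7 → match

2, 3, 5, 6, 7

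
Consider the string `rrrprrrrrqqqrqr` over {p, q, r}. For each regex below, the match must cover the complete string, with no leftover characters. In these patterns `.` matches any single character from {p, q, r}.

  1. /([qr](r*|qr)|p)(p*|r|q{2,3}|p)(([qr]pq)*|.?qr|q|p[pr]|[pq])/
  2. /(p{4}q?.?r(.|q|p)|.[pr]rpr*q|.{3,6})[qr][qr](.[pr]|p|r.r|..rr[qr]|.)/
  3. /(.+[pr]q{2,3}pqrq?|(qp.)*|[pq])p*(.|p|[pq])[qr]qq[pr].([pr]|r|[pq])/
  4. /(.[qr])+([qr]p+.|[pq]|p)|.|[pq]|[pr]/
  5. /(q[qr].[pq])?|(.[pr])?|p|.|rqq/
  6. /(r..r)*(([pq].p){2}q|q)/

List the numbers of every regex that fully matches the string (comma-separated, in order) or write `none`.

1 → no match
2 → match
3 → no match
4 → no match
5 → no match
6 → no match

2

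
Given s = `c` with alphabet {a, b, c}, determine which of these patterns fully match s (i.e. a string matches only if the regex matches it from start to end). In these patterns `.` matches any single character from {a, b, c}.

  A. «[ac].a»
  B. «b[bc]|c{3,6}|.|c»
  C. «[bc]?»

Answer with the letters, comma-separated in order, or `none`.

B, C

A → no match — must end with `a`
B → match
C → match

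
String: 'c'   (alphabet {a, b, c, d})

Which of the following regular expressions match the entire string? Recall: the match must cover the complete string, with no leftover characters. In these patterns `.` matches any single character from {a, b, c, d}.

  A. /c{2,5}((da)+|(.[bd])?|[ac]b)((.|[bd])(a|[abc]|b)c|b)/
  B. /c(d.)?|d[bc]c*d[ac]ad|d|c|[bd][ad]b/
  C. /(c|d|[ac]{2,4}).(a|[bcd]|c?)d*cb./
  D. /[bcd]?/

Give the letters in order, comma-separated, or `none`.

B, D

A → no match
B → match
C → no match
D → match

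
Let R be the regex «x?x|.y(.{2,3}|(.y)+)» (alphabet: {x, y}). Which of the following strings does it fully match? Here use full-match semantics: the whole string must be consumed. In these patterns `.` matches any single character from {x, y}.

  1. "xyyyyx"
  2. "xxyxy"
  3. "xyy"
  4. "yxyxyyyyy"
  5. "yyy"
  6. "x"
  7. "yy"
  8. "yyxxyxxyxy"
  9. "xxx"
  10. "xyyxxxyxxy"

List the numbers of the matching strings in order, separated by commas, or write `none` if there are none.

1. "xyyyyx" → no match
2. "xxyxy" → no match
3. "xyy" → no match
4. "yxyxyyyyy" → no match
5. "yyy" → no match
6. "x" → match
7. "yy" → no match
8. "yyxxyxxyxy" → no match
9. "xxx" → no match
10. "xyyxxxyxxy" → no match

6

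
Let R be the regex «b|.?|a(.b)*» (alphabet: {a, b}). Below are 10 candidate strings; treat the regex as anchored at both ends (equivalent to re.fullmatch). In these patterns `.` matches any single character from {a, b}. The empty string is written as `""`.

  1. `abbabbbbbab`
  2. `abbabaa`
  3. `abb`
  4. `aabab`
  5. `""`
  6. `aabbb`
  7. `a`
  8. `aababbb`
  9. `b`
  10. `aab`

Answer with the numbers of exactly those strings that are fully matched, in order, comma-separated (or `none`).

1, 3, 4, 5, 6, 7, 8, 9, 10

1 → match
2 → no match
3 → match
4 → match
5 → match
6 → match
7 → match
8 → match
9 → match
10 → match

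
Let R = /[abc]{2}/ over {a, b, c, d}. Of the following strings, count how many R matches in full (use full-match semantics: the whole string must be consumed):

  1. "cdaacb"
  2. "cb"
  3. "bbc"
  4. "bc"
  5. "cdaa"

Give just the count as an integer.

2

1. "cdaacb" → no match
2. "cb" → match
3. "bbc" → no match
4. "bc" → match
5. "cdaa" → no match
Total matched: 2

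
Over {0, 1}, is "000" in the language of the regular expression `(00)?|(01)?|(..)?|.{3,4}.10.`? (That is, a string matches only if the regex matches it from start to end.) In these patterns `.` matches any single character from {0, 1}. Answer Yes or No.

No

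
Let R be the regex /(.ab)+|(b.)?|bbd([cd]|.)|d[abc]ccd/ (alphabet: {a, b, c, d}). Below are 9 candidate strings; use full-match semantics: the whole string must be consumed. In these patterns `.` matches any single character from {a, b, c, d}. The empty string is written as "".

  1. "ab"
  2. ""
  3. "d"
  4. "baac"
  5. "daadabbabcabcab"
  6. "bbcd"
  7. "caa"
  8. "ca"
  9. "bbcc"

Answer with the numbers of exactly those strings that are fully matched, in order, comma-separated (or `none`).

2

1 → no match
2 → match
3 → no match
4 → no match
5 → no match
6 → no match
7 → no match
8 → no match
9 → no match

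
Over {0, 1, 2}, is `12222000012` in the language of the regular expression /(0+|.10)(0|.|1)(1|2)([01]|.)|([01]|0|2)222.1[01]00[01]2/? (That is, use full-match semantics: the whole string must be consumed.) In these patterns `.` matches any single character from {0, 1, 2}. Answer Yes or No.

No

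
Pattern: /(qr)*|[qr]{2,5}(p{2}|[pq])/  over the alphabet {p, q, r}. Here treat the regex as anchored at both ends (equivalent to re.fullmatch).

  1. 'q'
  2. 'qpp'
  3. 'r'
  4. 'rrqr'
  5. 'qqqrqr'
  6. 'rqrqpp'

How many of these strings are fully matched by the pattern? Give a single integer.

1

1 → no match
2 → no match
3 → no match
4 → no match
5 → no match
6 → match
Total matched: 1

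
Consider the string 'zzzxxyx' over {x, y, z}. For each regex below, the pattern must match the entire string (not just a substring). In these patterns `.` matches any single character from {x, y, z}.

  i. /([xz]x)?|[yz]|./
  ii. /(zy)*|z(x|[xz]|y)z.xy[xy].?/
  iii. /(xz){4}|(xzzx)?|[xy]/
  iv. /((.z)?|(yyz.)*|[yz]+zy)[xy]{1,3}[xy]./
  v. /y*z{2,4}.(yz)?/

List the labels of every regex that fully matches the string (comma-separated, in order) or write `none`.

i → no match
ii → match
iii → no match
iv → no match
v → no match

ii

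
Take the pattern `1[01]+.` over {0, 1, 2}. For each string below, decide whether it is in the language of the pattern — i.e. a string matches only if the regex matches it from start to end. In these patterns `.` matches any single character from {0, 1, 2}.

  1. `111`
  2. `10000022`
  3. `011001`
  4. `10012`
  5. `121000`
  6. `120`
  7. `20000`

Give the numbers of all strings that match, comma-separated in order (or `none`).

1 → match
2 → no match
3 → no match — must start with `1`
4 → match
5 → no match
6 → no match
7 → no match — must start with `1`

1, 4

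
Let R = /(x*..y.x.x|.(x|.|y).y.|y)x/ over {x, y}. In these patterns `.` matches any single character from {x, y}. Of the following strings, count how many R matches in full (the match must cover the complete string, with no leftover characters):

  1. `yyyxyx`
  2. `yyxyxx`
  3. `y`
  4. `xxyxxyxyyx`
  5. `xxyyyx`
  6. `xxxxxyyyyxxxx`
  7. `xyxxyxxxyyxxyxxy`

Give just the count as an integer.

3

1. `yyyxyx` → no match
2. `yyxyxx` → match
3. `y` → no match — must end with `x`
4. `xxyxxyxyyx` → no match
5. `xxyyyx` → match
6 → match
7 → no match — must end with `x`
Total matched: 3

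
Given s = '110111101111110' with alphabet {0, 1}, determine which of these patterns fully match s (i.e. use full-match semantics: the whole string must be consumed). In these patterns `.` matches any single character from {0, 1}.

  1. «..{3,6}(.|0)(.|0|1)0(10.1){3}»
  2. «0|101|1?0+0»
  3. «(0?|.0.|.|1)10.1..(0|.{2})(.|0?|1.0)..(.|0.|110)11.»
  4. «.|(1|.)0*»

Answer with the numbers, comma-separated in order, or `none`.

1 → no match — must end with '1'
2 → no match
3 → match
4 → no match

3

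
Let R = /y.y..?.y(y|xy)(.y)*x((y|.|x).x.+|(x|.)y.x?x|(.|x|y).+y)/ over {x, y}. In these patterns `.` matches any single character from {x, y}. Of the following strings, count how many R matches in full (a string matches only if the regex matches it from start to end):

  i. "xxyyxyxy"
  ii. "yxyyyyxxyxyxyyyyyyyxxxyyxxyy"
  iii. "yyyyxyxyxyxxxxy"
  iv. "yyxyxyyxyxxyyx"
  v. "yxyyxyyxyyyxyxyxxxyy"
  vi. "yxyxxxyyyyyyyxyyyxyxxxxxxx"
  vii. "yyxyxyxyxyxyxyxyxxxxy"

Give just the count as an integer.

i → no match — must start with "y"
ii → no match
iii → match
iv → no match
v → match
vi → no match
vii → no match
Total matched: 2

2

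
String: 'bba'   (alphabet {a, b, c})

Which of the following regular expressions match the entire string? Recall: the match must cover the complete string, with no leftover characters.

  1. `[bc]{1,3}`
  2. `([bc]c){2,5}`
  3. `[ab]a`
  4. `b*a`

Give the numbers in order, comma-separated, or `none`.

4

1 → no match
2 → no match — must end with 'c'
3 → no match
4 → match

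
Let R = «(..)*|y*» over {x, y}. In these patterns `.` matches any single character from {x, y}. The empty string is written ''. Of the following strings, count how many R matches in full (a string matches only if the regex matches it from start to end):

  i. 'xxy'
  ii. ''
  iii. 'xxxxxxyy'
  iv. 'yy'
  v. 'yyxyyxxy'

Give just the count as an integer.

i → no match
ii → match
iii → match
iv → match
v → match
Total matched: 4

4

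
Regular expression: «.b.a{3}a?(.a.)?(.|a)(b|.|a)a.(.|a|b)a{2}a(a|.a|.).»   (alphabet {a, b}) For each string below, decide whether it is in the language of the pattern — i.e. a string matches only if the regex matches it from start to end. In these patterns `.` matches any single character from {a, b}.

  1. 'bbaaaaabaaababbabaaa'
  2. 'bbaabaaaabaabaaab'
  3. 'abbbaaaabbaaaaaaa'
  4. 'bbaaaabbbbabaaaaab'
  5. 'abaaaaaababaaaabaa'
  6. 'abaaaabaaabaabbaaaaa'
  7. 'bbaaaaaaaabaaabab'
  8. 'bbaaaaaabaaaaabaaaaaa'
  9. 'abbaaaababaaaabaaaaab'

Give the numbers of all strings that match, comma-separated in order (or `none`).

5, 7, 9

1 → no match
2 → no match
3 → no match
4 → no match
5 → match
6 → no match
7 → match
8 → no match
9 → match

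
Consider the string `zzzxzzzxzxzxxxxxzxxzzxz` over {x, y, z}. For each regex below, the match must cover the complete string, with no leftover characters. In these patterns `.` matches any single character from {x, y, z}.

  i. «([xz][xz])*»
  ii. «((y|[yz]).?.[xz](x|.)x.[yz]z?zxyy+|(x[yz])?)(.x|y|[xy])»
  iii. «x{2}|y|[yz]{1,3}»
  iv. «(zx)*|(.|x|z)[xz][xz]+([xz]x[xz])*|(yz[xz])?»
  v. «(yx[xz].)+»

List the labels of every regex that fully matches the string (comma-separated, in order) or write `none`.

i → no match
ii → no match
iii → no match
iv → match
v → no match — must start with `yx`

iv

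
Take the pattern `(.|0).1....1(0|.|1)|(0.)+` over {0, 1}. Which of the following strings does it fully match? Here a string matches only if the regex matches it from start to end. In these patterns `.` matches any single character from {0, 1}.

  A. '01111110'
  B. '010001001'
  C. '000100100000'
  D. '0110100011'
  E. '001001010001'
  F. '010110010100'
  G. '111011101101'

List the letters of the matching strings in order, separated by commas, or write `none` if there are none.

A → no match
B → no match
C → no match
D → no match
E → no match
F → no match
G → no match

none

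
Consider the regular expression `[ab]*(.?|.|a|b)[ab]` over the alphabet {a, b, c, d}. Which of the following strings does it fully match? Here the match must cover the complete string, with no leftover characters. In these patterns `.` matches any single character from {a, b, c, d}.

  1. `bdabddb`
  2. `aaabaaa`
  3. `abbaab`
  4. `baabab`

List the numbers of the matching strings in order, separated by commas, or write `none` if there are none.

1. `bdabddb` → no match
2. `aaabaaa` → match
3. `abbaab` → match
4. `baabab` → match

2, 3, 4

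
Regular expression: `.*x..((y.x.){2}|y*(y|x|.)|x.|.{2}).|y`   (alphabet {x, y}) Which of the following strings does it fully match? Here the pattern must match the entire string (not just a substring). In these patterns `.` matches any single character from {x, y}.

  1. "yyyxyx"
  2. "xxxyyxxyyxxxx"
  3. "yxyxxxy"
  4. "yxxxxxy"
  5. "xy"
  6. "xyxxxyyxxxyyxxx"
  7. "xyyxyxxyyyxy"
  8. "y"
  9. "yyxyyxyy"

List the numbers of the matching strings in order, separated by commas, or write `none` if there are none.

2, 3, 4, 6, 7, 8, 9

1 → no match
2 → match
3 → match
4 → match
5 → no match
6 → match
7 → match
8 → match
9 → match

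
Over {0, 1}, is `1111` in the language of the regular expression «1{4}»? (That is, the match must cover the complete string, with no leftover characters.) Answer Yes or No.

Yes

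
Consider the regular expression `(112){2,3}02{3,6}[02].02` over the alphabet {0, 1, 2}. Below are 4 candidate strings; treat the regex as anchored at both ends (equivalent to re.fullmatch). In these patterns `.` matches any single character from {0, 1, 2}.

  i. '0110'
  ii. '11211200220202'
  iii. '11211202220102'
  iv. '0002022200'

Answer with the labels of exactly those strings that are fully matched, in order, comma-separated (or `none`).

i → no match — must start with '112'
ii → no match
iii → match
iv → no match — must start with '112'

iii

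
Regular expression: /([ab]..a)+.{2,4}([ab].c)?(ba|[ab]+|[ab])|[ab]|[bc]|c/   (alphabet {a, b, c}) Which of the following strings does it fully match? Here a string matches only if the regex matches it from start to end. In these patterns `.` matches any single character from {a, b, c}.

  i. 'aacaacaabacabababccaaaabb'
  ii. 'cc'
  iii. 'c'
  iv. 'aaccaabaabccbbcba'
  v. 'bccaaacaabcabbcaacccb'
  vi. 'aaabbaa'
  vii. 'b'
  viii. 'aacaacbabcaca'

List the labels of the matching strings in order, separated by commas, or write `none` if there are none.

i → match
ii. 'cc' → no match
iii. 'c' → match
iv → no match
v → match
vi. 'aaabbaa' → no match
vii. 'b' → match
viii → match

i, iii, v, vii, viii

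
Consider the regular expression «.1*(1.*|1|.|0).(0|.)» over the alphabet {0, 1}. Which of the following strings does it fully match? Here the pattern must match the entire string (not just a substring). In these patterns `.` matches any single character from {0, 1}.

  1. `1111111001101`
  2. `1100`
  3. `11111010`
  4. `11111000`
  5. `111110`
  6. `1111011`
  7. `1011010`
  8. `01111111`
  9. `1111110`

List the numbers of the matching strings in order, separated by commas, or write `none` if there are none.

1 → match
2 → match
3 → match
4 → match
5 → match
6 → match
7 → no match
8 → match
9 → match

1, 2, 3, 4, 5, 6, 8, 9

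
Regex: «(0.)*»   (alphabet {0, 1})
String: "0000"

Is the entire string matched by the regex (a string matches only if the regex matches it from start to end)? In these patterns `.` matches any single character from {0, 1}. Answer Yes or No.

Yes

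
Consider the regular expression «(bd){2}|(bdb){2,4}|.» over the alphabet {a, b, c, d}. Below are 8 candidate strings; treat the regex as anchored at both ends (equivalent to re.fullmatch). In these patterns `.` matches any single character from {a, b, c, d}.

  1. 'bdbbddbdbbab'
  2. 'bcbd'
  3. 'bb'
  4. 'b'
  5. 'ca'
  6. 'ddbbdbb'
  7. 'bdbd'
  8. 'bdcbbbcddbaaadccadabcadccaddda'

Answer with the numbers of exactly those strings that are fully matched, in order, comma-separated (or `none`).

4, 7

1. 'bdbbddbdbbab' → no match
2. 'bcbd' → no match
3. 'bb' → no match
4. 'b' → match
5. 'ca' → no match
6. 'ddbbdbb' → no match
7. 'bdbd' → match
8 → no match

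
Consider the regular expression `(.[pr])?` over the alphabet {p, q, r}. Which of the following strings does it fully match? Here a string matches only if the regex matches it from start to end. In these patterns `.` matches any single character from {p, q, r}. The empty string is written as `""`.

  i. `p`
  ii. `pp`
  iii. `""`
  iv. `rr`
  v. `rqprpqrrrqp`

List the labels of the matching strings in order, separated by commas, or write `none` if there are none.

i. `p` → no match
ii. `pp` → match
iii. `""` → match
iv. `rr` → match
v. `rqprpqrrrqp` → no match

ii, iii, iv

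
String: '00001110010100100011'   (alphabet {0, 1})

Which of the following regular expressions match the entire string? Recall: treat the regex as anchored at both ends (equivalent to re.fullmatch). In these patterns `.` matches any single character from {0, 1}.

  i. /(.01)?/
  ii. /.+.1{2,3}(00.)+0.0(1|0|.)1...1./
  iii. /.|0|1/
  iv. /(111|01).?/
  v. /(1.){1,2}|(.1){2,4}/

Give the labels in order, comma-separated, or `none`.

ii

i → no match
ii → match
iii → no match
iv → no match
v → no match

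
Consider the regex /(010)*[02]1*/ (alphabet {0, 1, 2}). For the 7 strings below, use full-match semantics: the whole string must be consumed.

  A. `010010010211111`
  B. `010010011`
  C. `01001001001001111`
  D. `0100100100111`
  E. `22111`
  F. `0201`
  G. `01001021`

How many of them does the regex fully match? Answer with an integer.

A → match
B → match
C → match
D → match
E → no match
F → no match
G → match
Total matched: 5

5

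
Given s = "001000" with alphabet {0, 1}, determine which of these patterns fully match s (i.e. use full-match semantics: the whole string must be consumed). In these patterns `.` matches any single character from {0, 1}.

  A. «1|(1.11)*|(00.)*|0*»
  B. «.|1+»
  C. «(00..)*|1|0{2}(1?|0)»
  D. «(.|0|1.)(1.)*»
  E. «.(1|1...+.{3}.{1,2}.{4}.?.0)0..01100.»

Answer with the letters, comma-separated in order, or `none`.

A

A → match
B → no match
C → no match
D → no match
E → no match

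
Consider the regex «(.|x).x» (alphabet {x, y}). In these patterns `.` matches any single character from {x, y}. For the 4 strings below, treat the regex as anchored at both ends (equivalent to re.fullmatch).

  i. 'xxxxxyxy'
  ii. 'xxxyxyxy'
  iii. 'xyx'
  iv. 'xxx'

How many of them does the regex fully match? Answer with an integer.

i → no match — must end with 'x'
ii → no match — must end with 'x'
iii → match
iv → match
Total matched: 2

2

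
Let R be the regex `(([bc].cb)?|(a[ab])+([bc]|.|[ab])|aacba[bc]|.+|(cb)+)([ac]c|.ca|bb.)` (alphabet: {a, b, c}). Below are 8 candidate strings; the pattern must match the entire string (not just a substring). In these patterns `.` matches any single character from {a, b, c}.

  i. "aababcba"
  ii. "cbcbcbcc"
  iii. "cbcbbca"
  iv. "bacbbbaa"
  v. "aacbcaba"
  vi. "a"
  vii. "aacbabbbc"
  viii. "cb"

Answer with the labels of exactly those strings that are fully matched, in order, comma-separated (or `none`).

i → no match
ii → match
iii → match
iv → no match
v → no match
vi → no match
vii → match
viii → no match

ii, iii, vii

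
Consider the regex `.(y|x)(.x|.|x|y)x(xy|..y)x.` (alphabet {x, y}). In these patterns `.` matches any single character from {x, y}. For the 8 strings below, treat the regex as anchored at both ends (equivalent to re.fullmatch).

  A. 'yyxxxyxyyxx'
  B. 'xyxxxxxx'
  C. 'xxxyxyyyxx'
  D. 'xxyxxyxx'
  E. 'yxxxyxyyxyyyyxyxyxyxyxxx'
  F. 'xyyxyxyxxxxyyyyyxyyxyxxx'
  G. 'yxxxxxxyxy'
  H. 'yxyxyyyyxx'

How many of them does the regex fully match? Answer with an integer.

2

A. 'yyxxxyxyyxx' → no match
B. 'xyxxxxxx' → no match
C. 'xxxyxyyyxx' → no match
D. 'xxyxxyxx' → match
E → no match
F → no match
G. 'yxxxxxxyxy' → match
H. 'yxyxyyyyxx' → no match
Total matched: 2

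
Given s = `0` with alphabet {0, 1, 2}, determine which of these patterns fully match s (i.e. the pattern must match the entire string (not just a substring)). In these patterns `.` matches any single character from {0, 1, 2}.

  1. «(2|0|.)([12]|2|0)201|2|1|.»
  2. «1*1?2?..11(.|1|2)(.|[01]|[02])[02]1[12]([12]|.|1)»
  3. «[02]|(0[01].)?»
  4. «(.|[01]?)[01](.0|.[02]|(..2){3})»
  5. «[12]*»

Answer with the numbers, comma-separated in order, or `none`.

1, 3

1 → match
2 → no match
3 → match
4 → no match
5 → no match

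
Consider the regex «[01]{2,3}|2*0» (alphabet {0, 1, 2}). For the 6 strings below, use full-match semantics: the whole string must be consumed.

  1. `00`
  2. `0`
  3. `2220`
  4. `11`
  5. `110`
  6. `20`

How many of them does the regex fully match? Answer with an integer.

6

1 → match
2 → match
3 → match
4 → match
5 → match
6 → match
Total matched: 6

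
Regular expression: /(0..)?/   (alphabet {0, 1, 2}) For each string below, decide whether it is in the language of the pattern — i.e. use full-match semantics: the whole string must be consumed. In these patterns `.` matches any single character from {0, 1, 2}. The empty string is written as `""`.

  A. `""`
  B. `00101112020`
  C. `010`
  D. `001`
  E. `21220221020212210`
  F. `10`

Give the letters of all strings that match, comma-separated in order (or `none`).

A, C, D

A → match
B → no match
C → match
D → match
E → no match
F → no match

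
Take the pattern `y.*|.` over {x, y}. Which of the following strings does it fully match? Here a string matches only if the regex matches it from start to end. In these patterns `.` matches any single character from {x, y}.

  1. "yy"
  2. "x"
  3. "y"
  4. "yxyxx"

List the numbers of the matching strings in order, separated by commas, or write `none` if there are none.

1, 2, 3, 4

1 → match
2 → match
3 → match
4 → match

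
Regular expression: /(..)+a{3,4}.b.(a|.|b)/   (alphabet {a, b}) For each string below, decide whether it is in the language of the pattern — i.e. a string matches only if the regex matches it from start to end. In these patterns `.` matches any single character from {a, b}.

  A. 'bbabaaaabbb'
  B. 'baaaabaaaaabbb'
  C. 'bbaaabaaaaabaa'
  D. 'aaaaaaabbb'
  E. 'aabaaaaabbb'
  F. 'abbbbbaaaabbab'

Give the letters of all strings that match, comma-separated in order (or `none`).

A → match
B → match
C → match
D → match
E → match
F → match

A, B, C, D, E, F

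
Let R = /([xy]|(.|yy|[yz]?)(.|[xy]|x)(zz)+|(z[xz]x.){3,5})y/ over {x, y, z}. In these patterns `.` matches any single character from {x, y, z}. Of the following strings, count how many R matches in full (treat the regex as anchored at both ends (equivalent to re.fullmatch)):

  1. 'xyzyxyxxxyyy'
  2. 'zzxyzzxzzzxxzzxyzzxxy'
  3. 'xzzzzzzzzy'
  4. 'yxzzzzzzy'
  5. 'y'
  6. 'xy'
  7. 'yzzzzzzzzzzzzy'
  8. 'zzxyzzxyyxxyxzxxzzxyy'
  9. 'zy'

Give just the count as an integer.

5

1 → no match
2 → match
3 → match
4 → match
5 → no match
6 → match
7 → match
8 → no match
9 → no match
Total matched: 5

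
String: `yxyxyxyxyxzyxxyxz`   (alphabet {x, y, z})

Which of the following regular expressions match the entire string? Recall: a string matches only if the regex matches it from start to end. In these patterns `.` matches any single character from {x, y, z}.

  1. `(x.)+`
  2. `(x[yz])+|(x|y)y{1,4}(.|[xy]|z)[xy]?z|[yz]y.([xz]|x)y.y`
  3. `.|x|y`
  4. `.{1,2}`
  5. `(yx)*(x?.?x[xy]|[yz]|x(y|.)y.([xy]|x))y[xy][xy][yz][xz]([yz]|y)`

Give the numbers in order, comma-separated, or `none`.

5

1 → no match — must start with `x`
2 → no match
3 → no match
4 → no match
5 → match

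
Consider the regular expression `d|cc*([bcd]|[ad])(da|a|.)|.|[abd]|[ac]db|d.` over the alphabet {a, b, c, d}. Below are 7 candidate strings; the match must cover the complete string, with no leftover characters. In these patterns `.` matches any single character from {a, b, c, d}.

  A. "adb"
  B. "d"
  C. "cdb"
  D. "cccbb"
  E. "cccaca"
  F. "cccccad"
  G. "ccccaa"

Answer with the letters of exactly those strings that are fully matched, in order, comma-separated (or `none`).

A → match
B → match
C → match
D → match
E → no match
F → match
G → match

A, B, C, D, F, G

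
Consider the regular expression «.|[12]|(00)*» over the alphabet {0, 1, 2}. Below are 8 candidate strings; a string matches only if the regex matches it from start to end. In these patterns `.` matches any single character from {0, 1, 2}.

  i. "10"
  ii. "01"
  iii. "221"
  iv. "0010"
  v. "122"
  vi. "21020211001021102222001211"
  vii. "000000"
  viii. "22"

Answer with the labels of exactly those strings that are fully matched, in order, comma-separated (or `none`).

i → no match
ii → no match
iii → no match
iv → no match
v → no match
vi → no match
vii → match
viii → no match

vii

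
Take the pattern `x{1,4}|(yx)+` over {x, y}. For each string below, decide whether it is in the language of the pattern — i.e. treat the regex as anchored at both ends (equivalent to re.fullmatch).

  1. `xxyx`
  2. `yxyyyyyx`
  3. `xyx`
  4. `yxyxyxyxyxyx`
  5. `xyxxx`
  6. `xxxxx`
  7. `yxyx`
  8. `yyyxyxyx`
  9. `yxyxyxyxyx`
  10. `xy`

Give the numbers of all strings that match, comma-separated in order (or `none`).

4, 7, 9

1. `xxyx` → no match
2. `yxyyyyyx` → no match
3. `xyx` → no match
4. `yxyxyxyxyxyx` → match
5. `xyxxx` → no match
6. `xxxxx` → no match
7. `yxyx` → match
8. `yyyxyxyx` → no match
9. `yxyxyxyxyx` → match
10. `xy` → no match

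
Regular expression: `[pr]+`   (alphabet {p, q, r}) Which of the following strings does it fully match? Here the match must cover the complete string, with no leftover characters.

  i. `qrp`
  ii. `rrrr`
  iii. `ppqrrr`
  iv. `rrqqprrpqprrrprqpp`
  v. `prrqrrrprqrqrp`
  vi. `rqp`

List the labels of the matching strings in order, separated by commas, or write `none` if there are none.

ii

i. `qrp` → no match
ii. `rrrr` → match
iii. `ppqrrr` → no match
iv → no match
v → no match
vi. `rqp` → no match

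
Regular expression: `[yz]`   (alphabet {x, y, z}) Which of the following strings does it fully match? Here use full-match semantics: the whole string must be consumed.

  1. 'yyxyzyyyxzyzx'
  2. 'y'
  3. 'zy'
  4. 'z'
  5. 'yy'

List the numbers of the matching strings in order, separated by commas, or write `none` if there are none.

2, 4

1 → no match
2 → match
3 → no match
4 → match
5 → no match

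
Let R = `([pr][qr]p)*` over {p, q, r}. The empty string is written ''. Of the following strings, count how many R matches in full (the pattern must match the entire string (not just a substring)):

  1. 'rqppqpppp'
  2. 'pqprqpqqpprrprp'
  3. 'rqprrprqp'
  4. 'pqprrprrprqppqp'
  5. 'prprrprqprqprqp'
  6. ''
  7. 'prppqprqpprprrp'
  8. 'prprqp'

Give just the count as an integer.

1. 'rqppqpppp' → no match
2 → no match
3. 'rqprrprqp' → match
4 → match
5 → match
6. '' → match
7 → match
8. 'prprqp' → match
Total matched: 6

6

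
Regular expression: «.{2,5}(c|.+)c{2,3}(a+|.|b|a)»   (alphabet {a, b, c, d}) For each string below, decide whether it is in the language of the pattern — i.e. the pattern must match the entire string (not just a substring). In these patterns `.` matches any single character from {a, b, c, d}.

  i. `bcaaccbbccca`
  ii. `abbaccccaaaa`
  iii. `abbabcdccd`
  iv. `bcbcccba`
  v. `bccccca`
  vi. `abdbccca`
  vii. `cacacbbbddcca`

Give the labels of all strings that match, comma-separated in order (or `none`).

i → match
ii → match
iii → match
iv → no match
v → match
vi → match
vii → match

i, ii, iii, v, vi, vii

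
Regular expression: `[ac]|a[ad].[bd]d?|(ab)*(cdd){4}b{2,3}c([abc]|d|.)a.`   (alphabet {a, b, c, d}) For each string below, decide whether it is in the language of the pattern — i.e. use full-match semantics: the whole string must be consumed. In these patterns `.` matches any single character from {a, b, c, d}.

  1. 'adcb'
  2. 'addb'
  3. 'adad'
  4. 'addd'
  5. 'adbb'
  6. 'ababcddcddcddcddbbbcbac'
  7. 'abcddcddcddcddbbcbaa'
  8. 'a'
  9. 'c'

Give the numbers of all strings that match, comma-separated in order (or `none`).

1, 2, 3, 4, 5, 6, 7, 8, 9

1 → match
2 → match
3 → match
4 → match
5 → match
6 → match
7 → match
8 → match
9 → match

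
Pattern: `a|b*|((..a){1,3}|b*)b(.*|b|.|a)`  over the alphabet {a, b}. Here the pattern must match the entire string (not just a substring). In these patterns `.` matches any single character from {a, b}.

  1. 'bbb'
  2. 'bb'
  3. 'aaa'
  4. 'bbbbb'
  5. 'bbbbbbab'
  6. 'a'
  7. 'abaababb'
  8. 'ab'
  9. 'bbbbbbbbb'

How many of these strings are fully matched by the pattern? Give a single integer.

7

1 → match
2 → match
3 → no match
4 → match
5 → match
6 → match
7 → match
8 → no match
9 → match
Total matched: 7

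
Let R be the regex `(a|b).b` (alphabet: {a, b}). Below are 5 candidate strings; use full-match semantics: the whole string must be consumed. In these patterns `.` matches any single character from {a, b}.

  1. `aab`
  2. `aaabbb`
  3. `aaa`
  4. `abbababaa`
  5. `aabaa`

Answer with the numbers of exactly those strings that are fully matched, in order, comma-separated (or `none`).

1

1 → match
2 → no match
3 → no match — must end with `b`
4 → no match — must end with `b`
5 → no match — must end with `b`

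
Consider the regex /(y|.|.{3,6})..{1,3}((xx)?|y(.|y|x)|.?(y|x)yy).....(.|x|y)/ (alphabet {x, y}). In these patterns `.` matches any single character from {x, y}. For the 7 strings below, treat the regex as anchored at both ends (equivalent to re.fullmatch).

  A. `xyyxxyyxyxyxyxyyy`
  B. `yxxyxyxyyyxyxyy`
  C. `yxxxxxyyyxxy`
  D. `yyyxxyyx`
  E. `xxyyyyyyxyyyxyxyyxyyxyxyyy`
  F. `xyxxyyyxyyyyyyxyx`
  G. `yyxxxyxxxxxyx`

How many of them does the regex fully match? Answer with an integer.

A → no match
B → match
C → match
D → no match
E → no match
F → match
G → match
Total matched: 4

4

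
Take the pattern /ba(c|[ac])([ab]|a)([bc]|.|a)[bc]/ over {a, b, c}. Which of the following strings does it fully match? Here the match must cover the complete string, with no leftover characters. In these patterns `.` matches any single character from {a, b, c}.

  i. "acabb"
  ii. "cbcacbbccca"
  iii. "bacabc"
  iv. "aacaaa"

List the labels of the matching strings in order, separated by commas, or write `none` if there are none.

iii

i. "acabb" → no match — must start with "ba"
ii. "cbcacbbccca" → no match — must start with "ba"
iii. "bacabc" → match
iv. "aacaaa" → no match — must start with "ba"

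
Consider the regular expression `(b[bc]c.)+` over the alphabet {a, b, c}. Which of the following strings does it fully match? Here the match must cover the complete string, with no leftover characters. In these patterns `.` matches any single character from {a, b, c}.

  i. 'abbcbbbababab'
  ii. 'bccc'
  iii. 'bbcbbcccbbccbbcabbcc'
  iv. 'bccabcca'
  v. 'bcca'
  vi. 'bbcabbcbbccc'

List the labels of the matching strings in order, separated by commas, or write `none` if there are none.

i → no match — must start with 'b'
ii. 'bccc' → match
iii → match
iv. 'bccabcca' → match
v. 'bcca' → match
vi. 'bbcabbcbbccc' → match

ii, iii, iv, v, vi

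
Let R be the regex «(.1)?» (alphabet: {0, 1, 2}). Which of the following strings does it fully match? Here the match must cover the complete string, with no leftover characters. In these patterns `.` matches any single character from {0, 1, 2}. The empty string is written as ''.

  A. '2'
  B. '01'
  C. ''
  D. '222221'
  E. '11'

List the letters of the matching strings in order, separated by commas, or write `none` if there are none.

A. '2' → no match
B. '01' → match
C. '' → match
D. '222221' → no match
E. '11' → match

B, C, E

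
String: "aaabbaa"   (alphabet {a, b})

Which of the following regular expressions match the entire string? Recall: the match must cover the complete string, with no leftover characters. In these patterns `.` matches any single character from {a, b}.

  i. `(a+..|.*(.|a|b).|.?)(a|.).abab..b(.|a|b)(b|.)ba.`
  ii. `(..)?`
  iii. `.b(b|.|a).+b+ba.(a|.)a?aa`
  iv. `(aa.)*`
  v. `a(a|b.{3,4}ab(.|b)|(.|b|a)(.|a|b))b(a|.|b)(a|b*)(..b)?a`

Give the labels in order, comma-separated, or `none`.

v

i → no match
ii → no match
iii → no match
iv → no match
v → match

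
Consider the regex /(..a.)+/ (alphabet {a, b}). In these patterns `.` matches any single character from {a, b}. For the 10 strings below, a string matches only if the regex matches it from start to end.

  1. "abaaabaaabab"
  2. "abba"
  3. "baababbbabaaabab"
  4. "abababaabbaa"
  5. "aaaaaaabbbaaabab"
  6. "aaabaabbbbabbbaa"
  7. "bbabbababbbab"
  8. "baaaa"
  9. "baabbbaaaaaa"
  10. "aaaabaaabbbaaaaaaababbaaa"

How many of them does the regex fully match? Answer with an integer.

4

1 → match
2 → no match
3 → no match
4 → match
5 → match
6 → no match
7 → no match
8 → no match
9 → match
10 → no match
Total matched: 4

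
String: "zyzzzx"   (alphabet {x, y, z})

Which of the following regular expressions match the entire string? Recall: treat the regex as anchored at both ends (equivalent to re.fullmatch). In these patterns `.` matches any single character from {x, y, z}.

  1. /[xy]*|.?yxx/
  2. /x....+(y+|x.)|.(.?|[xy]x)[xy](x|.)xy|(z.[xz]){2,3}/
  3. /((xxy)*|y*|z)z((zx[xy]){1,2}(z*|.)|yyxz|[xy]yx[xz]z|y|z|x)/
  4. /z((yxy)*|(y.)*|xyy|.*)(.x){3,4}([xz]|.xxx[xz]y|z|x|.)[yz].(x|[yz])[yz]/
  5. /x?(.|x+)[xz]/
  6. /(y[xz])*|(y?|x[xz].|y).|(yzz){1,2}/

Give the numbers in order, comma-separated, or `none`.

2

1 → no match
2 → match
3 → no match
4 → no match
5 → no match
6 → no match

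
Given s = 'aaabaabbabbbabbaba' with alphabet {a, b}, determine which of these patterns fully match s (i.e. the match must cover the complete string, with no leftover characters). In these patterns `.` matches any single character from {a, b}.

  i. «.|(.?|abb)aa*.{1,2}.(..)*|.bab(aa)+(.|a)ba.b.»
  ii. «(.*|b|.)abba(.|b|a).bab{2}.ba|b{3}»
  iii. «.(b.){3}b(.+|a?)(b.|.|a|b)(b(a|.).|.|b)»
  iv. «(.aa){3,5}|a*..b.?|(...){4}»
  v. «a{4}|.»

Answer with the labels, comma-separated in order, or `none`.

i → match
ii → match
iii → no match
iv → no match
v → no match

i, ii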